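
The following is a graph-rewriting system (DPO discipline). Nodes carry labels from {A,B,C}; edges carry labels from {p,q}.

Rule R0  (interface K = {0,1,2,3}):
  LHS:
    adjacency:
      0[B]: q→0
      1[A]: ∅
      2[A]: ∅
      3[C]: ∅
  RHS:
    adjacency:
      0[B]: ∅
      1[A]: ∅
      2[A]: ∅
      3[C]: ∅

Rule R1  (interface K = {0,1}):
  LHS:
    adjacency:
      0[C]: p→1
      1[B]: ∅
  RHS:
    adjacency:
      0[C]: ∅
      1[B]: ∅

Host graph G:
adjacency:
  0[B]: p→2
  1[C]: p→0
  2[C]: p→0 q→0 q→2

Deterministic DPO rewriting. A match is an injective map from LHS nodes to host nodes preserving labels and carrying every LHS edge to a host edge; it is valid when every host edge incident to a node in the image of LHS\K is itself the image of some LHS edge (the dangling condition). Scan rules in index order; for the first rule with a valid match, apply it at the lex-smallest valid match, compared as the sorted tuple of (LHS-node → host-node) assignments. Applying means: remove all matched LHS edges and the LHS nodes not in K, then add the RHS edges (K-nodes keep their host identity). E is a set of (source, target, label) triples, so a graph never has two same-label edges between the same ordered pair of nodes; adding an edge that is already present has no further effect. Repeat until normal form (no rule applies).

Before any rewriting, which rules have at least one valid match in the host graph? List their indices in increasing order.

R0: no valid match — LHS pattern not found
R1: 2 valid matches — {0↦1, 1↦0}, {0↦2, 1↦0}

Answer: [R1]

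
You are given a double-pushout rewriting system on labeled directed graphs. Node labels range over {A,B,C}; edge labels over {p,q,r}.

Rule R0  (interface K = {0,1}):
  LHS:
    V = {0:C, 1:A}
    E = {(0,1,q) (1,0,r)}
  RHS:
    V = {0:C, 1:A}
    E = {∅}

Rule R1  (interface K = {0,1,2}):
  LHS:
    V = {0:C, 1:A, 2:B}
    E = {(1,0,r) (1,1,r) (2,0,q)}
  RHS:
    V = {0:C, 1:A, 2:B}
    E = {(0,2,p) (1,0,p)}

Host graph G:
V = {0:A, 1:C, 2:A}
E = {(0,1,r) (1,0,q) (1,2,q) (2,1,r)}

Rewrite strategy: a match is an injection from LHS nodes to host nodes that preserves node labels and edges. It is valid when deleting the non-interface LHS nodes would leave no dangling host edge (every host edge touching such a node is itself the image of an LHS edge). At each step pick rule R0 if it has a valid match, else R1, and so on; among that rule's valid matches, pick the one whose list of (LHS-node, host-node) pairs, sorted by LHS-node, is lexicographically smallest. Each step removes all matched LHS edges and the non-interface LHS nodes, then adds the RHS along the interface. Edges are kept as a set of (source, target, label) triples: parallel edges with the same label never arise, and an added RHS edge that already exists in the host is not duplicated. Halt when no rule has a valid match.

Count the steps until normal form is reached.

[0] host  ⇒  3 nodes, 4 edges  {0-r->1 1-q->0 1-q->2 2-r->1}
[1] R0 @ {0↦1, 1↦0}  ⇒  3 nodes, 2 edges  {1-q->2 2-r->1}
[2] R0 @ {0↦1, 1↦2}  ⇒  3 nodes, 0 edges  {∅}
final graph: no rule applies after step 2

Answer: 2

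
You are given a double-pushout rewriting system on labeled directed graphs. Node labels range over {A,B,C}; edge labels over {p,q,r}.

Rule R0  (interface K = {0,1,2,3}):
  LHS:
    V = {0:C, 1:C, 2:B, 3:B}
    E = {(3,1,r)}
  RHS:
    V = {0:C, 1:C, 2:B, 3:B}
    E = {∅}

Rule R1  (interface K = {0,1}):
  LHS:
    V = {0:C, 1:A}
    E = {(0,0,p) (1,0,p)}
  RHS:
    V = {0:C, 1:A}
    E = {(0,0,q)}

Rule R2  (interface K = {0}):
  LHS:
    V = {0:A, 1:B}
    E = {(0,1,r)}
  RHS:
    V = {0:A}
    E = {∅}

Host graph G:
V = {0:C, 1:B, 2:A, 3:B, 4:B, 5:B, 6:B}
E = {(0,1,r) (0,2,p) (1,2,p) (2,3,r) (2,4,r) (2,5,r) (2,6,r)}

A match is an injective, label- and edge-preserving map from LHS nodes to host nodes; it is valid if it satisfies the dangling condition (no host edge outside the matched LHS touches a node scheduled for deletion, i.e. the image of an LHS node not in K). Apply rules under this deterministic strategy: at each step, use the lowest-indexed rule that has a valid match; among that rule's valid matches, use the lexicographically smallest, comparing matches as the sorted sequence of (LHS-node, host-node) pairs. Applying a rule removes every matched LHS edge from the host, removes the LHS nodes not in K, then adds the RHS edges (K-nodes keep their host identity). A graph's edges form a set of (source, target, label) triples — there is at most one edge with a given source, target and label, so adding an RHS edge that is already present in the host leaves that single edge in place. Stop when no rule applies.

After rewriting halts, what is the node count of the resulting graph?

Answer: 3

Derivation:
initial: |V|=7 |E|=7  E = 0-r->1 0-p->2 1-p->2 2-r->3 2-r->4 2-r->5 2-r->6
step 1: apply R2 at {0↦2, 1↦3}  → |V|=6 |E|=6  E = 0-r->1 0-p->2 1-p->2 2-r->4 2-r->5 2-r->6
step 2: apply R2 at {0↦2, 1↦4}  → |V|=5 |E|=5  E = 0-r->1 0-p->2 1-p->2 2-r->5 2-r->6
step 3: apply R2 at {0↦2, 1↦5}  → |V|=4 |E|=4  E = 0-r->1 0-p->2 1-p->2 2-r->6
step 4: apply R2 at {0↦2, 1↦6}  → |V|=3 |E|=3  E = 0-r->1 0-p->2 1-p->2
normal form: no rule applies after step 4
NF nodes: {0:C, 1:B, 2:A}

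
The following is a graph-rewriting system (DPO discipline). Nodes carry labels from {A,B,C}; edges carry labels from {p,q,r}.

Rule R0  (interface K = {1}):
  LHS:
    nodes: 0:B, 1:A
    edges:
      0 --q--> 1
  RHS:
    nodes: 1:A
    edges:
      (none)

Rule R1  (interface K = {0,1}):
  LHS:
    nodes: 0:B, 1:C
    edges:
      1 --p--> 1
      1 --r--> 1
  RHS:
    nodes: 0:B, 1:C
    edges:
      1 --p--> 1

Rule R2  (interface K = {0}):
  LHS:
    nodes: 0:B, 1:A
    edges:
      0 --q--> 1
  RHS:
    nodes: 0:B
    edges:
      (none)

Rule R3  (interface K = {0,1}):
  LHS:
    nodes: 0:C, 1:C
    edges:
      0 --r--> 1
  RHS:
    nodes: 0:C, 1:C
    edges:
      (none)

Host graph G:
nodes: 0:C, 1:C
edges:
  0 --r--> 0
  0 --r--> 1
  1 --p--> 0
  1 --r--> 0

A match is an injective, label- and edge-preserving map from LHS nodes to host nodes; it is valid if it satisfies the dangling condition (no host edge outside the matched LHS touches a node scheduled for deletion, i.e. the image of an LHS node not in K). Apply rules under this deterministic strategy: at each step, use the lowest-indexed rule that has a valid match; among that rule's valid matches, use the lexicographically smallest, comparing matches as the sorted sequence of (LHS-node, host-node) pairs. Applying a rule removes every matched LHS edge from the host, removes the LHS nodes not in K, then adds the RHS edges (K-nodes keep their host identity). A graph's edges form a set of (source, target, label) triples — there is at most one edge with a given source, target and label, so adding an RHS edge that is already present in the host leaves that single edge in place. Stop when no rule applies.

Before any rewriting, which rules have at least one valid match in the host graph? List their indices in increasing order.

Answer: [R3]

Steps:
R0: no valid match — LHS pattern not found
R1: no valid match — LHS pattern not found
R2: no valid match — LHS pattern not found
R3: 2 valid matches — {0↦0, 1↦1}, {0↦1, 1↦0}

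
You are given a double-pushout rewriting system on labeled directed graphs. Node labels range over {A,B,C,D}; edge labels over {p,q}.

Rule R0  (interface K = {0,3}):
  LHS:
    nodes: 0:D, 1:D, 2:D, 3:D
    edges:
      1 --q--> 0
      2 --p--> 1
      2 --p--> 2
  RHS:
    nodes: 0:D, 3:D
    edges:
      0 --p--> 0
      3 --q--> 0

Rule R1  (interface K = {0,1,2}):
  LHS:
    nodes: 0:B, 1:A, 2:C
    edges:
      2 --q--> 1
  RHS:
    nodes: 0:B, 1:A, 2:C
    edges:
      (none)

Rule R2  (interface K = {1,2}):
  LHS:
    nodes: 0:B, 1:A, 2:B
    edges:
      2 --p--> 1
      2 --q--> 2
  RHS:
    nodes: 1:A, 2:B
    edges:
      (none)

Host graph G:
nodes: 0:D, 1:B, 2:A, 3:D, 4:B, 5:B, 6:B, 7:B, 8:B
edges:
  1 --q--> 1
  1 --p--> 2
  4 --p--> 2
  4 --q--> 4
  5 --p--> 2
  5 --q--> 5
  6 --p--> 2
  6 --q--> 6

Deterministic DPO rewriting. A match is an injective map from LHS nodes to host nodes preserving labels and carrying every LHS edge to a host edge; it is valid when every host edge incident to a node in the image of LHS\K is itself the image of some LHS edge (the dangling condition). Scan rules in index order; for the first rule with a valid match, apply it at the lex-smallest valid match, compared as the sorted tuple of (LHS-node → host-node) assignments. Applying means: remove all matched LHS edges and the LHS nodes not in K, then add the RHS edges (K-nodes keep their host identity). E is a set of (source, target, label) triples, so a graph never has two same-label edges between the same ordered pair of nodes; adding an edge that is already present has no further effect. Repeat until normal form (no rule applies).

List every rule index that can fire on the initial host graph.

R0: no valid match — LHS pattern not found
R1: no valid match — LHS pattern not found
R2: 8 valid matches — {0↦7, 1↦2, 2↦1}, {0↦7, 1↦2, 2↦4}, {0↦7, 1↦2, 2↦5} (+5 more)

Answer: [R2]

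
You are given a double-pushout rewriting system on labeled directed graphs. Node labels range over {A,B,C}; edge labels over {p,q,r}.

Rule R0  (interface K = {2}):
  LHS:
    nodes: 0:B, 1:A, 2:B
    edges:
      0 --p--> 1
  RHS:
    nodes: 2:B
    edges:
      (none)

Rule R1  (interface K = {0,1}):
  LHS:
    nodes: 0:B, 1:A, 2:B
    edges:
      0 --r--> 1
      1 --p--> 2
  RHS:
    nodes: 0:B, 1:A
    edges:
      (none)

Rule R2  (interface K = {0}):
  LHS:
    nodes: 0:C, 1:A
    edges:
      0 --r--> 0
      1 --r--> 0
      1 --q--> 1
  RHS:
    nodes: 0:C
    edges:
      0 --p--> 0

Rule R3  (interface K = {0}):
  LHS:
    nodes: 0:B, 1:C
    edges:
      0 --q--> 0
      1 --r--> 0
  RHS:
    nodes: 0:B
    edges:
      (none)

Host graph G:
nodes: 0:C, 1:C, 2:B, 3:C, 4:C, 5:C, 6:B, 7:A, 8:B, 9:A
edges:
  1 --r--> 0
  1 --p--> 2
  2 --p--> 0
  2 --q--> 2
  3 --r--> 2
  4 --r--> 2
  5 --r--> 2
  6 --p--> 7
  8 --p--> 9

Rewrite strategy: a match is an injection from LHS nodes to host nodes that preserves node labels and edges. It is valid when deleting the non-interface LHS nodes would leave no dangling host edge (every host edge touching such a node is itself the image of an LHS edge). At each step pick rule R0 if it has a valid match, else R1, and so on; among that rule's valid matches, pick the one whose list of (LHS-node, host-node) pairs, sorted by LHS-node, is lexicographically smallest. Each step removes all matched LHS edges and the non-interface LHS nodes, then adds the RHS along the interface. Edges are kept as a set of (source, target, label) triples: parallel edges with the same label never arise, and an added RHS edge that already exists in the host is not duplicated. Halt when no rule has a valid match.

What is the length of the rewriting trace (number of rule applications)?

Answer: 3

Steps:
[0] host  ⇒  10 nodes, 9 edges  {1-r->0 1-p->2 2-p->0 2-q->2 3-r->2 4-r->2 5-r->2 6-p->7 8-p->9}
[1] R0 @ {0↦6, 1↦7, 2↦2}  ⇒  8 nodes, 8 edges  {1-r->0 1-p->2 2-p->0 2-q->2 3-r->2 4-r->2 5-r->2 8-p->9}
[2] R0 @ {0↦8, 1↦9, 2↦2}  ⇒  6 nodes, 7 edges  {1-r->0 1-p->2 2-p->0 2-q->2 3-r->2 4-r->2 5-r->2}
[3] R3 @ {0↦2, 1↦3}  ⇒  5 nodes, 5 edges  {1-r->0 1-p->2 2-p->0 4-r->2 5-r->2}
halt: no rule applies after step 3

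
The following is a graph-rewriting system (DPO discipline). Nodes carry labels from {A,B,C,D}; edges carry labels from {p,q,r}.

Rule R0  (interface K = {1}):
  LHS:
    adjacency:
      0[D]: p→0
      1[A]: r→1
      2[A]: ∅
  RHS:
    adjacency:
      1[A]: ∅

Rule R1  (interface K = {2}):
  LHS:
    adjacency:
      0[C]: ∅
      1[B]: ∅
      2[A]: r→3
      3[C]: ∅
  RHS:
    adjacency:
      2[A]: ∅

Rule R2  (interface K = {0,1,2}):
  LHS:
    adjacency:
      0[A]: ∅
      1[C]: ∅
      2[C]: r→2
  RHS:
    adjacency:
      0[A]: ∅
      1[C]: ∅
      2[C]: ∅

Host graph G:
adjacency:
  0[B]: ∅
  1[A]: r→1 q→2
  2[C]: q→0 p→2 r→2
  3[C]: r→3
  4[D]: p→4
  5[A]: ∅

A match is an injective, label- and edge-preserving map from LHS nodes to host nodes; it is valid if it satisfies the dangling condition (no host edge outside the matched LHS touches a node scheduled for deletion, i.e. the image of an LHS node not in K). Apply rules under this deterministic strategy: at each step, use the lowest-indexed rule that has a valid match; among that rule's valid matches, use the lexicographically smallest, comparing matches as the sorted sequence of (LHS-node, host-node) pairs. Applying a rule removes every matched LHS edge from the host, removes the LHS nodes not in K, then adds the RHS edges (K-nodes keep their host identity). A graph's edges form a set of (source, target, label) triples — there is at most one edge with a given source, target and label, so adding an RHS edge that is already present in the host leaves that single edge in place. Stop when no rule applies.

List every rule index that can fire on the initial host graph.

R0: 1 valid match — {0↦4, 1↦1, 2↦5}
R1: no valid match — LHS pattern not found
R2: 4 valid matches — {0↦1, 1↦2, 2↦3}, {0↦1, 1↦3, 2↦2}, {0↦5, 1↦2, 2↦3} (+1 more)

Answer: [R0,R2]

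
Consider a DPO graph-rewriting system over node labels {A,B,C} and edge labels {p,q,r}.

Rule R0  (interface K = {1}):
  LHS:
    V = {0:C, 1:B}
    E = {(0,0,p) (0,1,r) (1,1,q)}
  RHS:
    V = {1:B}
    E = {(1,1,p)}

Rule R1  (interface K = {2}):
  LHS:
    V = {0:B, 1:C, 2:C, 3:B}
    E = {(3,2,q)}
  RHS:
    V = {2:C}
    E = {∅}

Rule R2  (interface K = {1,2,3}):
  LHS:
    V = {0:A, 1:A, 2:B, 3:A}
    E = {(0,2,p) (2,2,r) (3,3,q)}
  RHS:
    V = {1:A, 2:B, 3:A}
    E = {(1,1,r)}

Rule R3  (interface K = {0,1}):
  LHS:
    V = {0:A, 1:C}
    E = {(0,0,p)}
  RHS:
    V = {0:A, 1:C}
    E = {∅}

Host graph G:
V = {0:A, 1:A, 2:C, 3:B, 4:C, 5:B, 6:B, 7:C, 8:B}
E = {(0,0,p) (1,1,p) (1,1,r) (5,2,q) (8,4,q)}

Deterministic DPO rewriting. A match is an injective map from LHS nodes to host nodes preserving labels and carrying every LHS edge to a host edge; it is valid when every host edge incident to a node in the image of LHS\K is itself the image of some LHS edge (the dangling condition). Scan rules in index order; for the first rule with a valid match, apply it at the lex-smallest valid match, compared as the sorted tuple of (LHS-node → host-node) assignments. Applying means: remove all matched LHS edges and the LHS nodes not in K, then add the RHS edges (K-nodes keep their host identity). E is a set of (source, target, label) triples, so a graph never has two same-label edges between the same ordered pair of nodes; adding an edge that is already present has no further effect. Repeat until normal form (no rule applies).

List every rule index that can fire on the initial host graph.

R0: no valid match — LHS pattern not found
R1: 4 valid matches — {0↦3, 1↦7, 2↦2, 3↦5}, {0↦3, 1↦7, 2↦4, 3↦8}, {0↦6, 1↦7, 2↦2, 3↦5} (+1 more)
R2: no valid match — LHS pattern not found
R3: 6 valid matches — {0↦0, 1↦2}, {0↦0, 1↦4}, {0↦0, 1↦7} (+3 more)

Answer: [R1,R3]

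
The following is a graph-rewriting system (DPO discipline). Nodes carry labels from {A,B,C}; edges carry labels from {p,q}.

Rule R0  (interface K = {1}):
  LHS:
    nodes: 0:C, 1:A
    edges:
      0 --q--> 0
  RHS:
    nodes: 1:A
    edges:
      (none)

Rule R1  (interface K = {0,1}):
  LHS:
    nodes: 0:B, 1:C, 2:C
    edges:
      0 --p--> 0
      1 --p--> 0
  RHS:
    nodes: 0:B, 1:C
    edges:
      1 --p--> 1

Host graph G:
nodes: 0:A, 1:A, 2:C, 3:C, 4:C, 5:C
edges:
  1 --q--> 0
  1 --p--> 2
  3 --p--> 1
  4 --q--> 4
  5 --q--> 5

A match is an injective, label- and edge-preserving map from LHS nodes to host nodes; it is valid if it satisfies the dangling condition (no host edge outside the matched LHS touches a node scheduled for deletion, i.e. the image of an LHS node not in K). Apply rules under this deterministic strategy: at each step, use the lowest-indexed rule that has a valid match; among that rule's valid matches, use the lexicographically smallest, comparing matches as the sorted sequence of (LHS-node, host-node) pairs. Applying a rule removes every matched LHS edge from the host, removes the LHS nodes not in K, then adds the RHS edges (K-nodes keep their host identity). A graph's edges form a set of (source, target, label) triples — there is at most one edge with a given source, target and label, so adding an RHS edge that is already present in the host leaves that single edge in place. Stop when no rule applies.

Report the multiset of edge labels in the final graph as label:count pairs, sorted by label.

Answer: p:2 q:1

Steps:
start.  V:6 E:5  edges: 1-q->0 1-p->2 3-p->1 4-q->4 5-q->5
1. fire R0 via {0↦4, 1↦0}  →  V:5 E:4  edges: 1-q->0 1-p->2 3-p->1 5-q->5
2. fire R0 via {0↦5, 1↦0}  →  V:4 E:3  edges: 1-q->0 1-p->2 3-p->1
halt: no rule applies after step 2
NF edges: [(1, 0, 'q'), (1, 2, 'p'), (3, 1, 'p')]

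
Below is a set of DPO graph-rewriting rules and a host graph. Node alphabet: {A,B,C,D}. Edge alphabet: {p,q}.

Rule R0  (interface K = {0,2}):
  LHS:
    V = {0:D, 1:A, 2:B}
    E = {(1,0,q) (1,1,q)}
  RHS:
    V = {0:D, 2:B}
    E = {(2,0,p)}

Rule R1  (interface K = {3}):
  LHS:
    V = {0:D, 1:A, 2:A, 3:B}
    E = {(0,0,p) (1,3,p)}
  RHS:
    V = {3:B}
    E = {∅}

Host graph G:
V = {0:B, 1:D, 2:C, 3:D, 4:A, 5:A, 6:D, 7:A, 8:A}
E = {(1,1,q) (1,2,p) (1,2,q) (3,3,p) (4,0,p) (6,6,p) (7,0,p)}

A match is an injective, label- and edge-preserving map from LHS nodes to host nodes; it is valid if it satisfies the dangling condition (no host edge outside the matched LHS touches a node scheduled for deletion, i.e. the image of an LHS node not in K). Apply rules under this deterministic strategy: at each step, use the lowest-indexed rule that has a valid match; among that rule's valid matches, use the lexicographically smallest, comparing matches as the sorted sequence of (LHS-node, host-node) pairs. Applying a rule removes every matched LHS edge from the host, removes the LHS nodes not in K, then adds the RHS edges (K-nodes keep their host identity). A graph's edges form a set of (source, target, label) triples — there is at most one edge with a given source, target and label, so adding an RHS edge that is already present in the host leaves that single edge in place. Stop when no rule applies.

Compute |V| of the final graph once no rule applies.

Answer: 3

Derivation:
[0] host  ⇒  9 nodes, 7 edges  {1-q->1 1-p->2 1-q->2 3-p->3 4-p->0 6-p->6 7-p->0}
[1] R1 @ {0↦3, 1↦4, 2↦5, 3↦0}  ⇒  6 nodes, 5 edges  {1-q->1 1-p->2 1-q->2 6-p->6 7-p->0}
[2] R1 @ {0↦6, 1↦7, 2↦8, 3↦0}  ⇒  3 nodes, 3 edges  {1-q->1 1-p->2 1-q->2}
halt: no rule applies after step 2
NF nodes: {0:B, 1:D, 2:C}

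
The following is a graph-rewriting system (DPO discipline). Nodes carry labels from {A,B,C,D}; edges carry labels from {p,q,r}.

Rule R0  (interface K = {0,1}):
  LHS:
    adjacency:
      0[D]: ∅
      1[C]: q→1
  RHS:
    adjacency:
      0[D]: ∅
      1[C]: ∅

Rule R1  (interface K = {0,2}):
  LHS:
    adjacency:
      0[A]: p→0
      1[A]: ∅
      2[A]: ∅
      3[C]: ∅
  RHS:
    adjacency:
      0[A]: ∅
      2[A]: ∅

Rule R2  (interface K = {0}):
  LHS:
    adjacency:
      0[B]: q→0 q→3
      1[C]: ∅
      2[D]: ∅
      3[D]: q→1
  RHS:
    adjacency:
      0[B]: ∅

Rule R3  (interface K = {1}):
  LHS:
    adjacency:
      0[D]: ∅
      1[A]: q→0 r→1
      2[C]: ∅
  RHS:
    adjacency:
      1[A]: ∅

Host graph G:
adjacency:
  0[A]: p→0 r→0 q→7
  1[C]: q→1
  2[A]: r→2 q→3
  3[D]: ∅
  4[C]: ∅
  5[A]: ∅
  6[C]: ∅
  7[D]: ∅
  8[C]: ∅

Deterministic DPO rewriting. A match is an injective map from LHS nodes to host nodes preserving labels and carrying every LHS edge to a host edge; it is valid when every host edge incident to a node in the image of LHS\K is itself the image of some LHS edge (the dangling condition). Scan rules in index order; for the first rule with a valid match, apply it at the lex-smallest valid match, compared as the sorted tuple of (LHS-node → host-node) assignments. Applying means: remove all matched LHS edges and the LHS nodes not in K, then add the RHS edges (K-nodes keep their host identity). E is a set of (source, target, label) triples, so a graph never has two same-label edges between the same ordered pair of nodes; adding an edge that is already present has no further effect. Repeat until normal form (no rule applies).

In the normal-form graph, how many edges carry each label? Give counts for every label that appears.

start.  V:9 E:6  edges: 0-p->0 0-r->0 0-q->7 1-q->1 2-r->2 2-q->3
1. fire R0 via {0↦3, 1↦1}  →  V:9 E:5  edges: 0-p->0 0-r->0 0-q->7 2-r->2 2-q->3
2. fire R1 via {0↦0, 1↦5, 2↦2, 3↦1}  →  V:7 E:4  edges: 0-r->0 0-q->7 2-r->2 2-q->3
3. fire R3 via {0↦3, 1↦2, 2↦4}  →  V:5 E:2  edges: 0-r->0 0-q->7
4. fire R3 via {0↦7, 1↦0, 2↦6}  →  V:3 E:0  edges: ∅
final graph: no rule applies after step 4
NF edges: []

Answer: (no edges)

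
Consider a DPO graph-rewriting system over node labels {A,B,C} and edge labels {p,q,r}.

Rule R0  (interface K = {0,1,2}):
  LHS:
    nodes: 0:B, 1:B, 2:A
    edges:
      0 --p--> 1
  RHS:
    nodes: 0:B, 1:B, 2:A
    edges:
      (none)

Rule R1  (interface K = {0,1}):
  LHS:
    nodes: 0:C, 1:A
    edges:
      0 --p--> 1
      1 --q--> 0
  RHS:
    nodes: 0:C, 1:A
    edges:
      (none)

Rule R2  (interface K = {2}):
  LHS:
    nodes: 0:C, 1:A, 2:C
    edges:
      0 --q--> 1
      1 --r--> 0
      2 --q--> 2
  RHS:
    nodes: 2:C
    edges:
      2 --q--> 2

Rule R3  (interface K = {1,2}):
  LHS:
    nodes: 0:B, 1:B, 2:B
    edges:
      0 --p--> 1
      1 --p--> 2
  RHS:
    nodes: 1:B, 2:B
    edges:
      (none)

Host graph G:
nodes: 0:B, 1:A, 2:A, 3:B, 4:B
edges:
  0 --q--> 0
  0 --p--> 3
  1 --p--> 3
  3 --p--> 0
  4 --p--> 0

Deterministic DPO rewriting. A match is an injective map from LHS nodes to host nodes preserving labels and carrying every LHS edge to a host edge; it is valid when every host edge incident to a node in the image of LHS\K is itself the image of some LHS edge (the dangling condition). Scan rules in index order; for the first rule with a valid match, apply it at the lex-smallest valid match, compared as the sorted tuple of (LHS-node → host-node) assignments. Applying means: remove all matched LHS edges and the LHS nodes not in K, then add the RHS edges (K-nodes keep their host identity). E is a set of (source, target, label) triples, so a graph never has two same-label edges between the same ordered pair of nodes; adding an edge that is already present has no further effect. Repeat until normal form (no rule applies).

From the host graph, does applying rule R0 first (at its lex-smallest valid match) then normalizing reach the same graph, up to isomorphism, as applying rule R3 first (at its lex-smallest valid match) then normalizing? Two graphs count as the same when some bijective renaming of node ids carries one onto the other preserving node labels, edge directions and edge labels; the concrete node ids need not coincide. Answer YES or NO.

Answer: NO

Rewrite trace:
branch R0-first: apply at {0↦0, 1↦3, 2↦1} → |E|=4, then 2 more step(s) → NF |V|=5 |E|=2 V={0:B, 1:A, 2:A, 3:B, 4:B} E=0-q->0 1-p->3
branch R3-first: apply at {0↦4, 1↦0, 2↦3} → |E|=3, then 1 more step(s) → NF |V|=4 |E|=2 V={0:B, 1:A, 2:A, 3:B} E=0-q->0 1-p->3
graphs not isomorphic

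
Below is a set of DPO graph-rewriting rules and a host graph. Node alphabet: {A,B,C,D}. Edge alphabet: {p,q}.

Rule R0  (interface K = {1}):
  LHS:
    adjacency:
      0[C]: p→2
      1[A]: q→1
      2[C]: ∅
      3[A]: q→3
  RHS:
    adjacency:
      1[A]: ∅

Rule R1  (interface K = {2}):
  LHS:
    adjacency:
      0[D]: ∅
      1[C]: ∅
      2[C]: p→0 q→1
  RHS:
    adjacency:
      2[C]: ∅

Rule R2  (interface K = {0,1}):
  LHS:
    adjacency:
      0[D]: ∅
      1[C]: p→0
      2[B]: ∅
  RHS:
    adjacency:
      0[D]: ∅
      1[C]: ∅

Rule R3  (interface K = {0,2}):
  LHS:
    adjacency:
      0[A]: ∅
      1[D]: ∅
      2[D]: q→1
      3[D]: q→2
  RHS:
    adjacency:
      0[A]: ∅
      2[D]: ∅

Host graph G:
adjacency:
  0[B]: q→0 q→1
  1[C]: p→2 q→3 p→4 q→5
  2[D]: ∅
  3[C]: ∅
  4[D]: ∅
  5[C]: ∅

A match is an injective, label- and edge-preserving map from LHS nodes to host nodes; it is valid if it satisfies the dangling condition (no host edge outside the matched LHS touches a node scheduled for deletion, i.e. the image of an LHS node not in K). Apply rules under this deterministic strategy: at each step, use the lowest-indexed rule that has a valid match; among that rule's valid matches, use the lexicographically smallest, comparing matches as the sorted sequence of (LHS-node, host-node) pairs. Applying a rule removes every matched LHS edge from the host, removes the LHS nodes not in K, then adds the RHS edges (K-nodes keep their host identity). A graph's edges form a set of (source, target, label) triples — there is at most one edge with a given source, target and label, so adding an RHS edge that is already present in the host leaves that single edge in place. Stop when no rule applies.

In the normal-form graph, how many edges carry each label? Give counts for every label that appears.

Answer: q:2

Rewrite trace:
start.  V:6 E:6  edges: 0-q->0 0-q->1 1-p->2 1-q->3 1-p->4 1-q->5
1. fire R1 via {0↦2, 1↦3, 2↦1}  →  V:4 E:4  edges: 0-q->0 0-q->1 1-p->4 1-q->5
2. fire R1 via {0↦4, 1↦5, 2↦1}  →  V:2 E:2  edges: 0-q->0 0-q->1
final graph: no rule applies after step 2
NF edges: [(0, 0, 'q'), (0, 1, 'q')]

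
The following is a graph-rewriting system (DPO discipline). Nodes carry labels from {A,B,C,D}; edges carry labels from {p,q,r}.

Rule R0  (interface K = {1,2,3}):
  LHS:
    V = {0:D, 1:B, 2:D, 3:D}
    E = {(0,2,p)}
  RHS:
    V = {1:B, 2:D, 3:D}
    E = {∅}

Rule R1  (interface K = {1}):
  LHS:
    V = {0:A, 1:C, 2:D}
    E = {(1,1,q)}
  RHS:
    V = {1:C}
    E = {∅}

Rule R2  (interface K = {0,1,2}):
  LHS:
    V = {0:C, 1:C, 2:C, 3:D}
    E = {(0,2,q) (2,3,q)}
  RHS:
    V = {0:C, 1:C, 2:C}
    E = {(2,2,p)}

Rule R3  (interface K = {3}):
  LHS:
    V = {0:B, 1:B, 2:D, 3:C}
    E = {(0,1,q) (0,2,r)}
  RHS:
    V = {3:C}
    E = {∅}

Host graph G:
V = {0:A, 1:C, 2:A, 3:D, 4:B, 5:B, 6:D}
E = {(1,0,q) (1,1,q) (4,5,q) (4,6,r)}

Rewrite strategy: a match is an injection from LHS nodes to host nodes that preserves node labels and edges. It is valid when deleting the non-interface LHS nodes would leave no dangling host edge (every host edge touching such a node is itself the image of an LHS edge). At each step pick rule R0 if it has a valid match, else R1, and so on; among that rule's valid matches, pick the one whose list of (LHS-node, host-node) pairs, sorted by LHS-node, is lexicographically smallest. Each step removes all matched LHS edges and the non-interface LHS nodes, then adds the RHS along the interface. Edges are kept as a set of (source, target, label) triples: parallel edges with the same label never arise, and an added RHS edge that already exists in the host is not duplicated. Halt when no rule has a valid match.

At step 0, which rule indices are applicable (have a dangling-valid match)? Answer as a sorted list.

Answer: [R1,R3]

Derivation:
R0: no valid match — LHS pattern not found
R1: 1 valid match — {0↦2, 1↦1, 2↦3}
R2: no valid match — LHS pattern not found
R3: 1 valid match — {0↦4, 1↦5, 2↦6, 3↦1}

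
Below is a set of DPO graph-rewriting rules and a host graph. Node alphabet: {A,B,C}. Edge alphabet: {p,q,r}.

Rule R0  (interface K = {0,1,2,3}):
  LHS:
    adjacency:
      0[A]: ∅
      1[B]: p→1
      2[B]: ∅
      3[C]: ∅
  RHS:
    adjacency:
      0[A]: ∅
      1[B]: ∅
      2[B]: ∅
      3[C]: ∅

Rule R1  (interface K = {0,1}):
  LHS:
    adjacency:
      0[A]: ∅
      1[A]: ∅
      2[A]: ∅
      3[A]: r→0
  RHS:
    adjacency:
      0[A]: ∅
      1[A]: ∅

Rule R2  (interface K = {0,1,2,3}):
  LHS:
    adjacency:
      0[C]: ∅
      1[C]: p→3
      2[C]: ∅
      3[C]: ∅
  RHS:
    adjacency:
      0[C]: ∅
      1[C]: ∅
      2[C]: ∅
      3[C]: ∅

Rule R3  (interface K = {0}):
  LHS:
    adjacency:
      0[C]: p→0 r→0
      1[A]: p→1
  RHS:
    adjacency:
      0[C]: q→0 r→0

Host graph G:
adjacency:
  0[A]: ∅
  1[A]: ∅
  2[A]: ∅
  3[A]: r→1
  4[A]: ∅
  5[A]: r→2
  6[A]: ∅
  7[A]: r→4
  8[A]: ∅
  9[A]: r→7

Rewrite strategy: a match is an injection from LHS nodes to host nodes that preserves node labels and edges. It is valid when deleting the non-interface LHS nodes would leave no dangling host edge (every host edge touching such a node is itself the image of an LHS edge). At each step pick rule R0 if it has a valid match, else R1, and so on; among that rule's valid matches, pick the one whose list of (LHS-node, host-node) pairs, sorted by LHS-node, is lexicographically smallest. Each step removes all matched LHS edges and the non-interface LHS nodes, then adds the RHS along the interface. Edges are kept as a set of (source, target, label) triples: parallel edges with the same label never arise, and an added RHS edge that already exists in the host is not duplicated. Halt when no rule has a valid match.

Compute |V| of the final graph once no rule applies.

[0] host  ⇒  10 nodes, 4 edges  {3-r->1 5-r->2 7-r->4 9-r->7}
[1] R1 @ {0↦1, 1↦0, 2↦6, 3↦3}  ⇒  8 nodes, 3 edges  {5-r->2 7-r->4 9-r->7}
[2] R1 @ {0↦2, 1↦0, 2↦1, 3↦5}  ⇒  6 nodes, 2 edges  {7-r->4 9-r->7}
[3] R1 @ {0↦7, 1↦0, 2↦2, 3↦9}  ⇒  4 nodes, 1 edges  {7-r->4}
[4] R1 @ {0↦4, 1↦0, 2↦8, 3↦7}  ⇒  2 nodes, 0 edges  {∅}
final graph: no rule applies after step 4
NF nodes: {0:A, 4:A}

Answer: 2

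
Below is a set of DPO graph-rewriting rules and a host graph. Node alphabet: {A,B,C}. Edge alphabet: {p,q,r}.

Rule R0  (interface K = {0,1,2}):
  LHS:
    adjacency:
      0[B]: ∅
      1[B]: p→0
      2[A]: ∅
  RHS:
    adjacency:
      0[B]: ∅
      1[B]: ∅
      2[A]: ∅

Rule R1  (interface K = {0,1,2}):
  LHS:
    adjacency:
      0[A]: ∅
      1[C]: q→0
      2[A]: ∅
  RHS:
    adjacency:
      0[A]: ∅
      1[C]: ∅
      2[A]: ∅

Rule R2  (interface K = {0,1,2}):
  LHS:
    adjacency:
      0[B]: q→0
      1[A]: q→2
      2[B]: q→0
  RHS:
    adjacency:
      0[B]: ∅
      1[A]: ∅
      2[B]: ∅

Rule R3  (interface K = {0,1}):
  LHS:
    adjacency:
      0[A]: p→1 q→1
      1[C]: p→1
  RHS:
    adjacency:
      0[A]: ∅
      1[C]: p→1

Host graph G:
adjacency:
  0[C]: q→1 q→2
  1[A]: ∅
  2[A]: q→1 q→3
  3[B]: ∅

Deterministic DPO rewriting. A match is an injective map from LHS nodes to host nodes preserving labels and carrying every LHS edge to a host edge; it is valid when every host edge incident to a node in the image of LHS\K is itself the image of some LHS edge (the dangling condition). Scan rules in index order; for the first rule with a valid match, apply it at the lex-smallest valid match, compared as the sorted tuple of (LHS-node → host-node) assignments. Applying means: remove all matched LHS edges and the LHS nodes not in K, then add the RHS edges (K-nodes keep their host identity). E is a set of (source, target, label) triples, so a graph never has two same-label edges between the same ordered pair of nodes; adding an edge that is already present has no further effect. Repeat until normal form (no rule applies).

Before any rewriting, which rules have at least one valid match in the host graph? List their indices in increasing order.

Answer: [R1]

Derivation:
R0: no valid match — LHS pattern not found
R1: 2 valid matches — {0↦1, 1↦0, 2↦2}, {0↦2, 1↦0, 2↦1}
R2: no valid match — LHS pattern not found
R3: no valid match — LHS pattern not found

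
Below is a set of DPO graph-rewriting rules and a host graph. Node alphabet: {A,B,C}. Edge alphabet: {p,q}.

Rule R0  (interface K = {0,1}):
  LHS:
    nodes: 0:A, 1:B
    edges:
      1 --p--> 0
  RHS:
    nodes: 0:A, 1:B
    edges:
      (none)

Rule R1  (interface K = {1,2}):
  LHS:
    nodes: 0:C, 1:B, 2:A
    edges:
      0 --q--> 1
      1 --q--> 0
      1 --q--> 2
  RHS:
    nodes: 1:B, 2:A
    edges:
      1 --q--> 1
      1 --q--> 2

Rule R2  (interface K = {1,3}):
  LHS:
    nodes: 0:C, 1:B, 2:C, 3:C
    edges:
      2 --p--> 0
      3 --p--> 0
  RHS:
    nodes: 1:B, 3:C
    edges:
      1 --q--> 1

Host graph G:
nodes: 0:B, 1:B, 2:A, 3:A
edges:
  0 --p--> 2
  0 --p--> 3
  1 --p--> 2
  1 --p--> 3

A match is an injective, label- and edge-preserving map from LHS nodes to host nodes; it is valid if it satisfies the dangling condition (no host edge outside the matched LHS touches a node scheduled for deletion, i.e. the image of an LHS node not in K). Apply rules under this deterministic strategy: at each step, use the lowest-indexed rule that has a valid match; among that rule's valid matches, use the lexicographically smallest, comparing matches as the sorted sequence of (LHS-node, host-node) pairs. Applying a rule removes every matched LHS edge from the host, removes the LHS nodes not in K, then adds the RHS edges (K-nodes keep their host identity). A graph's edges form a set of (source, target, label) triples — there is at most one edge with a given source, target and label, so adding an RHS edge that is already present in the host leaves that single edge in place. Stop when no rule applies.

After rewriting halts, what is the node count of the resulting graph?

[0] host  ⇒  4 nodes, 4 edges  {0-p->2 0-p->3 1-p->2 1-p->3}
[1] R0 @ {0↦2, 1↦0}  ⇒  4 nodes, 3 edges  {0-p->3 1-p->2 1-p->3}
[2] R0 @ {0↦2, 1↦1}  ⇒  4 nodes, 2 edges  {0-p->3 1-p->3}
[3] R0 @ {0↦3, 1↦0}  ⇒  4 nodes, 1 edges  {1-p->3}
[4] R0 @ {0↦3, 1↦1}  ⇒  4 nodes, 0 edges  {∅}
normal form: no rule applies after step 4
NF nodes: {0:B, 1:B, 2:A, 3:A}

Answer: 4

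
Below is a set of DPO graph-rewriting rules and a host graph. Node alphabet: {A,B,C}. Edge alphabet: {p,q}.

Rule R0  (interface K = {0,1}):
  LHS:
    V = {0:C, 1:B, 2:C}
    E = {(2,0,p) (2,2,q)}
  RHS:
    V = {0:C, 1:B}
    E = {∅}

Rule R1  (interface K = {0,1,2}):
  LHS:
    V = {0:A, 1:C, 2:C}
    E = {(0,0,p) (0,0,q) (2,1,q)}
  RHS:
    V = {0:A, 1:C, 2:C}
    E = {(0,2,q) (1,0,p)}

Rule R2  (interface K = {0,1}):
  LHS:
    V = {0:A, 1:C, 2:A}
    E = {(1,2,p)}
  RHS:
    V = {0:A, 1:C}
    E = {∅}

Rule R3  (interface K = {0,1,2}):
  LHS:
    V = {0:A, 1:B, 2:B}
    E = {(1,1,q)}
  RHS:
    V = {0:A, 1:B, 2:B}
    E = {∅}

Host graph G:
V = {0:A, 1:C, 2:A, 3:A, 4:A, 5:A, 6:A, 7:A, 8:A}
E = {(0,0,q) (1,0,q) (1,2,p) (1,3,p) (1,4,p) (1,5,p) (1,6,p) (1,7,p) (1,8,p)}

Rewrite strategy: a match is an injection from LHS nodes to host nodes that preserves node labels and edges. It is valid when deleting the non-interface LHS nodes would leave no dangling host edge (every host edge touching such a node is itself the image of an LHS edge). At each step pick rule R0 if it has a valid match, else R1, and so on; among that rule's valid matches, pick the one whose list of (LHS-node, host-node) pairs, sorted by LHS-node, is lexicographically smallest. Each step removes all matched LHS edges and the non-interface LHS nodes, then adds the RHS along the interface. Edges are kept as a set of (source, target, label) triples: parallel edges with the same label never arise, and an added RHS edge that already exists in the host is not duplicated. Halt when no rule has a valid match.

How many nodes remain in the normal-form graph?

start.  V:9 E:9  edges: 0-q->0 1-q->0 1-p->2 1-p->3 1-p->4 1-p->5 1-p->6 1-p->7 1-p->8
1. fire R2 via {0↦0, 1↦1, 2↦2}  →  V:8 E:8  edges: 0-q->0 1-q->0 1-p->3 1-p->4 1-p->5 1-p->6 1-p->7 1-p->8
2. fire R2 via {0↦0, 1↦1, 2↦3}  →  V:7 E:7  edges: 0-q->0 1-q->0 1-p->4 1-p->5 1-p->6 1-p->7 1-p->8
3. fire R2 via {0↦0, 1↦1, 2↦4}  →  V:6 E:6  edges: 0-q->0 1-q->0 1-p->5 1-p->6 1-p->7 1-p->8
4. fire R2 via {0↦0, 1↦1, 2↦5}  →  V:5 E:5  edges: 0-q->0 1-q->0 1-p->6 1-p->7 1-p->8
5. fire R2 via {0↦0, 1↦1, 2↦6}  →  V:4 E:4  edges: 0-q->0 1-q->0 1-p->7 1-p->8
6. fire R2 via {0↦0, 1↦1, 2↦7}  →  V:3 E:3  edges: 0-q->0 1-q->0 1-p->8
7. fire R2 via {0↦0, 1↦1, 2↦8}  →  V:2 E:2  edges: 0-q->0 1-q->0
halt: no rule applies after step 7
NF nodes: {0:A, 1:C}

Answer: 2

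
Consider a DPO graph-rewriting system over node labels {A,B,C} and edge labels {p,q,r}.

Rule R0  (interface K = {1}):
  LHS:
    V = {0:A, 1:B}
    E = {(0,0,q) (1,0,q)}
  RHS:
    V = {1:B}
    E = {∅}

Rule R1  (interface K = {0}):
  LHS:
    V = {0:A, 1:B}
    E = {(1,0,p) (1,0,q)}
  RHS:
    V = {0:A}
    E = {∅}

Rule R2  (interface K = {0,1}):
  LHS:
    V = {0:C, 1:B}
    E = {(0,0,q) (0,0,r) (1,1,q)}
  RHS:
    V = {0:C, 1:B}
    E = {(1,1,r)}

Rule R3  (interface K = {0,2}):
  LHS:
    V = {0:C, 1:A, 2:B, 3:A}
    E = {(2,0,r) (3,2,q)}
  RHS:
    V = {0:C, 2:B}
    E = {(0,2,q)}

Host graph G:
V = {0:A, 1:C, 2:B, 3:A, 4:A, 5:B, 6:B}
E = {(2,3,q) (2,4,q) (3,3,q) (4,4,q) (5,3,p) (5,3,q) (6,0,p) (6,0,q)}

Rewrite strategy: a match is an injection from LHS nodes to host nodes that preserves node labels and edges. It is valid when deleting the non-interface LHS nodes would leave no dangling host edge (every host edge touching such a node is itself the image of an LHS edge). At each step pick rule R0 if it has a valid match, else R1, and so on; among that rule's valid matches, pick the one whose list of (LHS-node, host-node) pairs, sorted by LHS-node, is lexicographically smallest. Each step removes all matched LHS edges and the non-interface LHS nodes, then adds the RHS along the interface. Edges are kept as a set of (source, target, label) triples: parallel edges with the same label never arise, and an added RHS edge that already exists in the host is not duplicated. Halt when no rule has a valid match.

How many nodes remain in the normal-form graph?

start.  V:7 E:8  edges: 2-q->3 2-q->4 3-q->3 4-q->4 5-p->3 5-q->3 6-p->0 6-q->0
1. fire R0 via {0↦4, 1↦2}  →  V:6 E:6  edges: 2-q->3 3-q->3 5-p->3 5-q->3 6-p->0 6-q->0
2. fire R1 via {0↦0, 1↦6}  →  V:5 E:4  edges: 2-q->3 3-q->3 5-p->3 5-q->3
3. fire R1 via {0↦3, 1↦5}  →  V:4 E:2  edges: 2-q->3 3-q->3
4. fire R0 via {0↦3, 1↦2}  →  V:3 E:0  edges: ∅
final graph: no rule applies after step 4
NF nodes: {0:A, 1:C, 2:B}

Answer: 3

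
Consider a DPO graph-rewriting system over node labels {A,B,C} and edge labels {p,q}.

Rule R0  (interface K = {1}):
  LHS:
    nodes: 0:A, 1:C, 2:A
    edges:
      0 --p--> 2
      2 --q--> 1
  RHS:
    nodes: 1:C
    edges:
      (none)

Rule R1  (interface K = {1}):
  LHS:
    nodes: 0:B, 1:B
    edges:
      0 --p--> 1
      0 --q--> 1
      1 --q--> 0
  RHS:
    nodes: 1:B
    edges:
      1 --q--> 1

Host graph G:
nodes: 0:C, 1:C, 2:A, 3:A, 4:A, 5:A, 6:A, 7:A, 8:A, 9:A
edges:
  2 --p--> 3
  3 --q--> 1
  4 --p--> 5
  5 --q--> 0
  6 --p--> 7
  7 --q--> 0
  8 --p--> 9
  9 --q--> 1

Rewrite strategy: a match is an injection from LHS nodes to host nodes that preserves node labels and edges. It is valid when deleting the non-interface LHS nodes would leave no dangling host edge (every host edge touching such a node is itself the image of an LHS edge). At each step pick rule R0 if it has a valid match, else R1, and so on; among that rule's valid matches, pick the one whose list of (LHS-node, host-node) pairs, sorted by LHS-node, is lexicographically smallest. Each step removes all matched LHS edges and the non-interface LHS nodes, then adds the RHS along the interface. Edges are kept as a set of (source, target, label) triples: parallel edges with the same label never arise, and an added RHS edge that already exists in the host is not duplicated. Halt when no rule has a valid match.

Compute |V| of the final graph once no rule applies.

[0] host  ⇒  10 nodes, 8 edges  {2-p->3 3-q->1 4-p->5 5-q->0 6-p->7 7-q->0 8-p->9 9-q->1}
[1] R0 @ {0↦2, 1↦1, 2↦3}  ⇒  8 nodes, 6 edges  {4-p->5 5-q->0 6-p->7 7-q->0 8-p->9 9-q->1}
[2] R0 @ {0↦4, 1↦0, 2↦5}  ⇒  6 nodes, 4 edges  {6-p->7 7-q->0 8-p->9 9-q->1}
[3] R0 @ {0↦6, 1↦0, 2↦7}  ⇒  4 nodes, 2 edges  {8-p->9 9-q->1}
[4] R0 @ {0↦8, 1↦1, 2↦9}  ⇒  2 nodes, 0 edges  {∅}
final graph: no rule applies after step 4
NF nodes: {0:C, 1:C}

Answer: 2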